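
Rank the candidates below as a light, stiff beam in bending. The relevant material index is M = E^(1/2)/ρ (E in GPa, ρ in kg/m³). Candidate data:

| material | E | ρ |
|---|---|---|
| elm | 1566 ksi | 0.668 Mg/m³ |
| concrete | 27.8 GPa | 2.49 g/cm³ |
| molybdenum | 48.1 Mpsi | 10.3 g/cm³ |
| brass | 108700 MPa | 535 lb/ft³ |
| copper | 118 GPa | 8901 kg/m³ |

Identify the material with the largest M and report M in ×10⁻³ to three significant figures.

Convert each candidate to consistent units, then evaluate M:
  elm: E = 10.80 GPa, ρ = 668.0 kg/m³
  concrete: E = 27.80 GPa, ρ = 2490 kg/m³
  molybdenum: E = 331.6 GPa, ρ = 10300 kg/m³
  brass: E = 108.7 GPa, ρ = 8570 kg/m³
  copper: E = 118.0 GPa, ρ = 8901 kg/m³
  elm: M = 4.92×10⁻³
  concrete: M = 2.12×10⁻³
  molybdenum: M = 1.77×10⁻³
  copper: M = 1.22×10⁻³
  brass: M = 1.22×10⁻³
Elm has the largest M.

elm, M = 4.92×10⁻³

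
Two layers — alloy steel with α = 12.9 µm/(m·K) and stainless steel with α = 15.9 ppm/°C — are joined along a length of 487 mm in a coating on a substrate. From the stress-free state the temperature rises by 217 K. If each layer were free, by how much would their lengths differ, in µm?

Δα = |12.9 − 15.9|×10⁻⁶/K = 3.00×10⁻⁶/K.
ΔL_mismatch = Δα·L·ΔT = 3.00×10⁻⁶ × 487.0 mm × 217.0 K = 317 µm.

317 µm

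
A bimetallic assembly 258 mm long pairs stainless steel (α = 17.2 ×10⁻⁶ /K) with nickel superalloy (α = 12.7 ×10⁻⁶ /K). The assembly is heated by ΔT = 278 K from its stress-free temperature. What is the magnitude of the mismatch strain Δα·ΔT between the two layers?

Δα = |17.2 − 12.7|×10⁻⁶/K = 4.50×10⁻⁶/K.
Mismatch strain = Δα·ΔT = 4.50×10⁻⁶ × 278.0 = 1.25×10⁻³.

1.25×10⁻³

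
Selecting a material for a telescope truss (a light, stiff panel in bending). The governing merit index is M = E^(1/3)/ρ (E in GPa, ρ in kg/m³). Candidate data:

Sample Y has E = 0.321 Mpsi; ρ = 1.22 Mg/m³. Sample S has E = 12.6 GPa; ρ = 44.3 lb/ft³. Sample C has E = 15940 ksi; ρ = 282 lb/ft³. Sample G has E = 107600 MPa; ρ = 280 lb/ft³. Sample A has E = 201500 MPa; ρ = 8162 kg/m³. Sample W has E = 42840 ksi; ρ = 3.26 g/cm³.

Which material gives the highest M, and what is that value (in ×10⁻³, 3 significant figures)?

Putting every candidate on a common basis:
  sample Y: E = 2.213 GPa, ρ = 1220 kg/m³
  sample S: E = 12.60 GPa, ρ = 709.6 kg/m³
  sample C: E = 109.9 GPa, ρ = 4517 kg/m³
  sample G: E = 107.6 GPa, ρ = 4485 kg/m³
  sample A: E = 201.5 GPa, ρ = 8162 kg/m³
  sample W: E = 295.4 GPa, ρ = 3260 kg/m³
  sample S: M = 3.28×10⁻³
  sample W: M = 2.04×10⁻³
  sample Y: M = 1.07×10⁻³
  sample G: M = 1.06×10⁻³
  sample C: M = 1.06×10⁻³
  sample A: M = 0.718×10⁻³
Highest index: sample S.

sample S, M = 3.28×10⁻³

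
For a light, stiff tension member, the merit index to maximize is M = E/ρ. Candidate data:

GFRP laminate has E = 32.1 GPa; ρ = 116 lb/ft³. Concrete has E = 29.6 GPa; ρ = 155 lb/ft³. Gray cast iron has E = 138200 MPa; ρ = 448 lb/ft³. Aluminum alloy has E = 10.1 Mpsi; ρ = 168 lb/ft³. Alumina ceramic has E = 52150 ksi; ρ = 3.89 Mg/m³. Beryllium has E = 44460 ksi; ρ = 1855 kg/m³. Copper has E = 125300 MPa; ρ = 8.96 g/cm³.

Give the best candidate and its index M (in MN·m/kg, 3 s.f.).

Convert each candidate to consistent units, then evaluate M:
  GFRP laminate: E = 32.10 GPa, ρ = 1858 kg/m³
  concrete: E = 29.60 GPa, ρ = 2483 kg/m³
  gray cast iron: E = 138.2 GPa, ρ = 7176 kg/m³
  aluminum alloy: E = 69.64 GPa, ρ = 2691 kg/m³
  alumina ceramic: E = 359.6 GPa, ρ = 3890 kg/m³
  beryllium: E = 306.5 GPa, ρ = 1855 kg/m³
  copper: E = 125.3 GPa, ρ = 8960 kg/m³
  beryllium: M = 165 MN·m/kg
  alumina ceramic: M = 92.4 MN·m/kg
  aluminum alloy: M = 25.9 MN·m/kg
  gray cast iron: M = 19.3 MN·m/kg
  GFRP laminate: M = 17.3 MN·m/kg
  copper: M = 14.0 MN·m/kg
  concrete: M = 11.9 MN·m/kg
Highest index: beryllium.

beryllium, M = 165 MN·m/kg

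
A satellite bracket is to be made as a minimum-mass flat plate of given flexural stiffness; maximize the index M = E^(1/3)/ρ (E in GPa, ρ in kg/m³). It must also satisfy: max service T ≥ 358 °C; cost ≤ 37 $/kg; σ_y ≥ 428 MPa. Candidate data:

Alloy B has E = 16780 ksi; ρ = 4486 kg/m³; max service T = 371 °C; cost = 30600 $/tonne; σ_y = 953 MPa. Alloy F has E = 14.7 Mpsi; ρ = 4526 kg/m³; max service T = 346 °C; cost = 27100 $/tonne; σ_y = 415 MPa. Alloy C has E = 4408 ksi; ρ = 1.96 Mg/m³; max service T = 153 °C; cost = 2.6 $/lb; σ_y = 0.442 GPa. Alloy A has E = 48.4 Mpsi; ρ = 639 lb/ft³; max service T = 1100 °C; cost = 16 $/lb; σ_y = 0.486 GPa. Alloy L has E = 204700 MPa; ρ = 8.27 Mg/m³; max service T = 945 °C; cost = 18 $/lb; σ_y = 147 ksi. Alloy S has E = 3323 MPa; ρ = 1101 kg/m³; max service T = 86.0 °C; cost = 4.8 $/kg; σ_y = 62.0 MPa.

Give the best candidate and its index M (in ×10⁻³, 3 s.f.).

alloy B, M = 1.09×10⁻³

Screen on constraints: max service T ≥ 358 °C; cost ≤ 37 $/kg; σ_y ≥ 428 MPa. Survivors: alloy B, alloy A.
In SI units:
  alloy B: E = 115.7 GPa, ρ = 4486 kg/m³
  alloy A: E = 333.7 GPa, ρ = 10240 kg/m³
  alloy B: M = 1.09×10⁻³
  alloy A: M = 0.678×10⁻³
The maximum is for alloy B.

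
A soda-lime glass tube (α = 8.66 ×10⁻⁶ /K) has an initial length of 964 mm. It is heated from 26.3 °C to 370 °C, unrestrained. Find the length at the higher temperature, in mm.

ΔT = 370 − 26.3 = 343.7 K.
ΔL = α·L₀·ΔT = 8.66×10⁻⁶ × 964 mm × 343.7 K = 2.87 mm.
L = L₀ + ΔL = 964 + 2.87 = 966.87 mm.

966.87 mm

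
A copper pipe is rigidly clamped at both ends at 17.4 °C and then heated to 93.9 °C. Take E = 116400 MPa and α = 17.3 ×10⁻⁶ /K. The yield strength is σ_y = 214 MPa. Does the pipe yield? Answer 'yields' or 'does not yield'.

E = 116400 MPa = 116.4 GPa.
ΔT = 76.50 K. Constrained thermal stress σ = E·α·ΔT = 116.4×10³ MPa × 17.3×10⁻⁶ × 76.50 = 154 MPa (compressive).
Compare to σ_y = 214 MPa: σ < σ_y, so it does not yield.

does not yield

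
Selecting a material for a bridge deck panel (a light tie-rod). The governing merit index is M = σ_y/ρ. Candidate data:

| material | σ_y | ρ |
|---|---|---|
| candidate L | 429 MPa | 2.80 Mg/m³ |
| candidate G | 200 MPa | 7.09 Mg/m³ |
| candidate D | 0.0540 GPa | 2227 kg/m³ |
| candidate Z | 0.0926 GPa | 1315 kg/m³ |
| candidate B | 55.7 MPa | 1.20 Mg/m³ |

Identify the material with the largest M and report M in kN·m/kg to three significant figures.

candidate L, M = 153 kN·m/kg

After converting to SI:
  candidate L: σ_y = 429.0 MPa, ρ = 2800 kg/m³
  candidate G: σ_y = 200.0 MPa, ρ = 7090 kg/m³
  candidate D: σ_y = 54.00 MPa, ρ = 2227 kg/m³
  candidate Z: σ_y = 92.60 MPa, ρ = 1315 kg/m³
  candidate B: σ_y = 55.70 MPa, ρ = 1200 kg/m³
  candidate L: M = 153 kN·m/kg
  candidate Z: M = 70.4 kN·m/kg
  candidate B: M = 46.4 kN·m/kg
  candidate G: M = 28.2 kN·m/kg
  candidate D: M = 24.2 kN·m/kg
Candidate L ranks first.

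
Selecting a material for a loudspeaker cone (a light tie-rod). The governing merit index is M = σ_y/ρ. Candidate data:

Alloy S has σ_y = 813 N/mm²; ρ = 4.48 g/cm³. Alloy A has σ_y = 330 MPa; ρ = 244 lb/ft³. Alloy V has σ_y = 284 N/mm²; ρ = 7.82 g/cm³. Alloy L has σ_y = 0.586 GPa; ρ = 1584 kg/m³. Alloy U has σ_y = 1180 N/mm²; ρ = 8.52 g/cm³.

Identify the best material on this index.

Putting every candidate on a common basis:
  alloy S: σ_y = 813.0 MPa, ρ = 4480 kg/m³
  alloy A: σ_y = 330.0 MPa, ρ = 3909 kg/m³
  alloy V: σ_y = 284.0 MPa, ρ = 7820 kg/m³
  alloy L: σ_y = 586.0 MPa, ρ = 1584 kg/m³
  alloy U: σ_y = 1180 MPa, ρ = 8520 kg/m³
  alloy L: M = 370 kN·m/kg
  alloy S: M = 181 kN·m/kg
  alloy U: M = 138 kN·m/kg
  alloy A: M = 84.4 kN·m/kg
  alloy V: M = 36.3 kN·m/kg
Alloy L ranks first.

alloy L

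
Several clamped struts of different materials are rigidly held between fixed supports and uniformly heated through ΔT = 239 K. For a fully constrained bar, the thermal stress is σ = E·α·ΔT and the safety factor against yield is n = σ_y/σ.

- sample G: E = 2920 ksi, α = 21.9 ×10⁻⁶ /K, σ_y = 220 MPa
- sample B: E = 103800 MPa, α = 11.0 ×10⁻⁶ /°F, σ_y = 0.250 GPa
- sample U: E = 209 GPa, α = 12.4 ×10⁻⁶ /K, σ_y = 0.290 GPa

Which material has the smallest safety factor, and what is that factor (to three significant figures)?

With everything in SI (GPa, ×10⁻⁶/K, MPa):
  sample G: E = 20.13, α = 21.9, σ_y = 220.0 → σ = 105 MPa, n = 2.09
  sample B: E = 103.8, α = 19.8, σ_y = 250.0 → σ = 491 MPa, n = 0.509
  sample U: E = 209.0, α = 12.4, σ_y = 290.0 → σ = 619 MPa, n = 0.468
Sample U has the lowest safety factor, n = 0.468.

sample U, n = 0.468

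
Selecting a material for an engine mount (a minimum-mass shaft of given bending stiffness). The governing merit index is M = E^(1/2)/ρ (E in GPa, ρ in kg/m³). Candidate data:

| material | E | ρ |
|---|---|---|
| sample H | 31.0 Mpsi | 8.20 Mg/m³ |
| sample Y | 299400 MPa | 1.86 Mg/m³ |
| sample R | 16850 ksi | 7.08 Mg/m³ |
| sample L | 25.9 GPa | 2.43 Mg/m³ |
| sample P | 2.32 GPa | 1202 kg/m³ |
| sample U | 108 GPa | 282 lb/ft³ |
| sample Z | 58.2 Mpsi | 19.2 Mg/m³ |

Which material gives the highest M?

In SI units:
  sample H: E = 213.7 GPa, ρ = 8200 kg/m³
  sample Y: E = 299.4 GPa, ρ = 1860 kg/m³
  sample R: E = 116.2 GPa, ρ = 7080 kg/m³
  sample L: E = 25.90 GPa, ρ = 2430 kg/m³
  sample P: E = 2.320 GPa, ρ = 1202 kg/m³
  sample U: E = 108.0 GPa, ρ = 4517 kg/m³
  sample Z: E = 401.3 GPa, ρ = 19200 kg/m³
  sample Y: M = 9.30×10⁻³
  sample U: M = 2.30×10⁻³
  sample L: M = 2.09×10⁻³
  sample H: M = 1.78×10⁻³
  sample R: M = 1.52×10⁻³
  sample P: M = 1.27×10⁻³
  sample Z: M = 1.04×10⁻³
Sample Y ranks first.

sample Y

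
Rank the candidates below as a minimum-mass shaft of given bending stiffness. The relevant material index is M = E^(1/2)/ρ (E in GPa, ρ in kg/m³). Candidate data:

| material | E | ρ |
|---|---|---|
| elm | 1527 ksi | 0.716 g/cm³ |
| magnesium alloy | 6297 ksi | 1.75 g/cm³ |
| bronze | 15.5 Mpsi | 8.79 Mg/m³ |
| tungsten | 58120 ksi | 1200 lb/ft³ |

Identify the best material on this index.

elm

After converting to SI:
  elm: E = 10.53 GPa, ρ = 716.0 kg/m³
  magnesium alloy: E = 43.42 GPa, ρ = 1750 kg/m³
  bronze: E = 106.9 GPa, ρ = 8790 kg/m³
  tungsten: E = 400.7 GPa, ρ = 19220 kg/m³
  elm: M = 4.53×10⁻³
  magnesium alloy: M = 3.77×10⁻³
  bronze: M = 1.18×10⁻³
  tungsten: M = 1.04×10⁻³
Elm ranks first.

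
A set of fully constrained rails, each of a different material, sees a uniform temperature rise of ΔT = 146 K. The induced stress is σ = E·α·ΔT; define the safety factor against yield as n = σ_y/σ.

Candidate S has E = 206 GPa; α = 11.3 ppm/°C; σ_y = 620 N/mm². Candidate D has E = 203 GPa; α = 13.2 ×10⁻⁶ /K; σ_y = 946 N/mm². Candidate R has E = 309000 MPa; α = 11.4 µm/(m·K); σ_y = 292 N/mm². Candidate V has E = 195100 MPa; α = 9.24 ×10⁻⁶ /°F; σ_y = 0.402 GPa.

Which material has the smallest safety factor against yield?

Converting E to GPa, α to ×10⁻⁶/K, σ_y to MPa, then σ and n for each:
  candidate S: E = 206.0, α = 11.3, σ_y = 620.0 → σ = 340 MPa, n = 1.82
  candidate D: E = 203.0, α = 13.2, σ_y = 946.0 → σ = 391 MPa, n = 2.42
  candidate R: E = 309.0, α = 11.4, σ_y = 292.0 → σ = 514 MPa, n = 0.568
  candidate V: E = 195.1, α = 16.6, σ_y = 402.0 → σ = 474 MPa, n = 0.849
The minimum is candidate R at n = 0.568.

candidate R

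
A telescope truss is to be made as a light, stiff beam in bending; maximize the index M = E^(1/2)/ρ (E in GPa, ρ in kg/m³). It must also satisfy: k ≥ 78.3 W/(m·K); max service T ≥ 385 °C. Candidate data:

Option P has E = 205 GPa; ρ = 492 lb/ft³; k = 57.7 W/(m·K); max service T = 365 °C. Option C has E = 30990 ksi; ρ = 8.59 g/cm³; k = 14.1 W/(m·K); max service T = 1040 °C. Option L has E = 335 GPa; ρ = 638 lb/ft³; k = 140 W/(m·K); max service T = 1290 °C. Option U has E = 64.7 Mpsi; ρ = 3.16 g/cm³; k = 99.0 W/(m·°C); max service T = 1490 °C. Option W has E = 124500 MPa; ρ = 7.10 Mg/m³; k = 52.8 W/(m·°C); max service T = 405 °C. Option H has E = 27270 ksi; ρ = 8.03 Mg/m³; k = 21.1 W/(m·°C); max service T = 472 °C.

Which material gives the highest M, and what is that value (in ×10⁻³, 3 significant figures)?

option U, M = 6.68×10⁻³

Screen on constraints: k ≥ 78.3 W/(m·K); max service T ≥ 385 °C. Survivors: option L, option U.
Convert each candidate to consistent units, then evaluate M:
  option L: E = 335.0 GPa, ρ = 10220 kg/m³
  option U: E = 446.1 GPa, ρ = 3160 kg/m³
  option U: M = 6.68×10⁻³
  option L: M = 1.79×10⁻³
Option U ranks first.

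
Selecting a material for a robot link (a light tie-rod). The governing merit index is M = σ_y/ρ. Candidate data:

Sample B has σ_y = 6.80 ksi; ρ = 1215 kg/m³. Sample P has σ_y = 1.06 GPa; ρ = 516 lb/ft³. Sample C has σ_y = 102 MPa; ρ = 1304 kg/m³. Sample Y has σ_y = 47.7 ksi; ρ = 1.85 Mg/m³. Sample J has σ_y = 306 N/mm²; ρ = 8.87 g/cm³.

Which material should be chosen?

After converting to SI:
  sample B: σ_y = 46.88 MPa, ρ = 1215 kg/m³
  sample P: σ_y = 1060 MPa, ρ = 8266 kg/m³
  sample C: σ_y = 102.0 MPa, ρ = 1304 kg/m³
  sample Y: σ_y = 328.9 MPa, ρ = 1850 kg/m³
  sample J: σ_y = 306.0 MPa, ρ = 8870 kg/m³
  sample Y: M = 178 kN·m/kg
  sample P: M = 128 kN·m/kg
  sample C: M = 78.2 kN·m/kg
  sample B: M = 38.6 kN·m/kg
  sample J: M = 34.5 kN·m/kg
Sample Y ranks first.

sample Y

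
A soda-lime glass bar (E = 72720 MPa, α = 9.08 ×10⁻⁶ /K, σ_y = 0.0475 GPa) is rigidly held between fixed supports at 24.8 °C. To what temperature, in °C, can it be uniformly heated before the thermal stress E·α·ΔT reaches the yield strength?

E = 72720 MPa = 72.72 GPa.
σ_y = 0.0475 GPa = 47.50 MPa.
E·α·ΔT = 47.50 MPa ⇒ ΔT = 47.50 / (72.72×10³ × 9.08×10⁻⁶) = 71.94 K.
T = 24.8 + 71.94 = 96.74 °C.

96.7 °C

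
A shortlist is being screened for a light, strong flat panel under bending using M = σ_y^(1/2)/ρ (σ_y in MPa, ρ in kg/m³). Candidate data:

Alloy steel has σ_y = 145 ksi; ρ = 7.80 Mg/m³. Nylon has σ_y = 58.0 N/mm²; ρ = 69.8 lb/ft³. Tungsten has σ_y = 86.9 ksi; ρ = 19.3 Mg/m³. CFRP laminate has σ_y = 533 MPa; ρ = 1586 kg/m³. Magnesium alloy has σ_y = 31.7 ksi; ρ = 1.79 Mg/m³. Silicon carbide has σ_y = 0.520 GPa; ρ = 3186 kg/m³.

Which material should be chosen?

Convert each candidate to consistent units, then evaluate M:
  alloy steel: σ_y = 999.7 MPa, ρ = 7800 kg/m³
  nylon: σ_y = 58.00 MPa, ρ = 1118 kg/m³
  tungsten: σ_y = 599.2 MPa, ρ = 19300 kg/m³
  CFRP laminate: σ_y = 533.0 MPa, ρ = 1586 kg/m³
  magnesium alloy: σ_y = 218.6 MPa, ρ = 1790 kg/m³
  silicon carbide: σ_y = 520.0 MPa, ρ = 3186 kg/m³
  CFRP laminate: M = 14.6×10⁻³
  magnesium alloy: M = 8.26×10⁻³
  silicon carbide: M = 7.16×10⁻³
  nylon: M = 6.81×10⁻³
  alloy steel: M = 4.05×10⁻³
  tungsten: M = 1.27×10⁻³
The maximum is for CFRP laminate.

CFRP laminate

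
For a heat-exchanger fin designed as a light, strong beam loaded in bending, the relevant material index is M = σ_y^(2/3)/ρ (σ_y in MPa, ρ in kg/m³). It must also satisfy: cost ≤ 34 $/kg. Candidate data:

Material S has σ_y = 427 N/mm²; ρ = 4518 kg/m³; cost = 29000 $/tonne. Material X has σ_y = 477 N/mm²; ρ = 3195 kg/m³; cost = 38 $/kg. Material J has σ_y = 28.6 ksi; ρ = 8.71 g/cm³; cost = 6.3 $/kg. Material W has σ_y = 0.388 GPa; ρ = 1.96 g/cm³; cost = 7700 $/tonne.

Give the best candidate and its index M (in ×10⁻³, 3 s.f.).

Screen on constraints: cost ≤ 34 $/kg. Survivors: material S, material J, material W.
After converting to SI:
  material S: σ_y = 427.0 MPa, ρ = 4518 kg/m³
  material J: σ_y = 197.2 MPa, ρ = 8710 kg/m³
  material W: σ_y = 388.0 MPa, ρ = 1960 kg/m³
  material W: M = 27.1×10⁻³
  material S: M = 12.6×10⁻³
  material J: M = 3.89×10⁻³
Material W ranks first.

material W, M = 27.1×10⁻³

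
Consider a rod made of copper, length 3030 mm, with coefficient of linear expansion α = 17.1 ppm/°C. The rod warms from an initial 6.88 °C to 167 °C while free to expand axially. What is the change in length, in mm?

8.30 mm

ΔT = 167 − 6.88 = 160.1 K.
ΔL = α·L₀·ΔT = 17.1×10⁻⁶ × 3030 mm × 160.1 K = 8.30 mm.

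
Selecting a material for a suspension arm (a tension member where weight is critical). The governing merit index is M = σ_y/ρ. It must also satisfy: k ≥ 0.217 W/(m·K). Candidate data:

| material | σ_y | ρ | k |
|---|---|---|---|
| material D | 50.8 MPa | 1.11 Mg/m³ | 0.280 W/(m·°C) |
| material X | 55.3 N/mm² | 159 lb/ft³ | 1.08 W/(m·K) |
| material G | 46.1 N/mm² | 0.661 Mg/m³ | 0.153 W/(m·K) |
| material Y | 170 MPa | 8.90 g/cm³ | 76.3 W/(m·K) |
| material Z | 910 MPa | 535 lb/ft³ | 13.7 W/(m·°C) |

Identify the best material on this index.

Screen on constraints: k ≥ 0.217 W/(m·K). Survivors: material D, material X, material Y, material Z.
Putting every candidate on a common basis:
  material D: σ_y = 50.80 MPa, ρ = 1110 kg/m³
  material X: σ_y = 55.30 MPa, ρ = 2547 kg/m³
  material Y: σ_y = 170.0 MPa, ρ = 8900 kg/m³
  material Z: σ_y = 910.0 MPa, ρ = 8570 kg/m³
  material Z: M = 106 kN·m/kg
  material D: M = 45.8 kN·m/kg
  material X: M = 21.7 kN·m/kg
  material Y: M = 19.1 kN·m/kg
The maximum is for material Z.

material Z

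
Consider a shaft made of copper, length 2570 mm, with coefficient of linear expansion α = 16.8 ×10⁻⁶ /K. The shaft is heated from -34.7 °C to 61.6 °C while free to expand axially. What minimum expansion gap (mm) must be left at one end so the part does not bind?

ΔT = 61.6 − (-34.7) = 96.30 K.
ΔL = α·L₀·ΔT = 16.8×10⁻⁶ × 2570 mm × 96.30 K = 4.16 mm.

4.16 mm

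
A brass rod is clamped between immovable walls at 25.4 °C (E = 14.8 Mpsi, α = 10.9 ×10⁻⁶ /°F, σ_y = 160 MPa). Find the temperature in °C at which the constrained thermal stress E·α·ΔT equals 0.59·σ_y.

E = 14.8 Mpsi = 102.0 GPa.
α = 10.9×10⁻⁶/°F × 9/5 = 19.6×10⁻⁶/K.
E·α·ΔT = 94.40 MPa ⇒ ΔT = 94.40 / (102.0×10³ × 19.6×10⁻⁶) = 47.15 K.
T = 25.4 + 47.15 = 72.55 °C.

72.6 °C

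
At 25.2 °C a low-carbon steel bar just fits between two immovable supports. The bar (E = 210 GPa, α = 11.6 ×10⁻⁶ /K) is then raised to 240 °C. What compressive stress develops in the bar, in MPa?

523 MPa

ΔT = 214.8 K. Constrained thermal stress σ = E·α·ΔT = 210.0×10³ MPa × 11.6×10⁻⁶ × 214.8 = 523 MPa (compressive).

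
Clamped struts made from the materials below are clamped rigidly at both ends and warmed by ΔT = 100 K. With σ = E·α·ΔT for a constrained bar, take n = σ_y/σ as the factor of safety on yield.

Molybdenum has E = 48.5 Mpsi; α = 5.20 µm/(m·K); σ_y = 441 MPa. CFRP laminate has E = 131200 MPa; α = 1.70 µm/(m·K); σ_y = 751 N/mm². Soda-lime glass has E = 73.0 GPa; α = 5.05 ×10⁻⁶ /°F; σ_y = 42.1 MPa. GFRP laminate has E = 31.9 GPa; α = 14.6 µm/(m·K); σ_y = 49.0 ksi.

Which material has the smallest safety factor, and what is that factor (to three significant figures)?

soda-lime glass, n = 0.634

In consistent units (E in GPa, α in ×10⁻⁶/K, σ_y in MPa):
  molybdenum: E = 334.4, α = 5.20, σ_y = 441.0 → σ = 174 MPa, n = 2.54
  CFRP laminate: E = 131.2, α = 1.70, σ_y = 751.0 → σ = 22.3 MPa, n = 33.7
  soda-lime glass: E = 73.00, α = 9.09, σ_y = 42.10 → σ = 66.4 MPa, n = 0.634
  GFRP laminate: E = 31.90, α = 14.6, σ_y = 337.8 → σ = 46.6 MPa, n = 7.25
The minimum is soda-lime glass at n = 0.634.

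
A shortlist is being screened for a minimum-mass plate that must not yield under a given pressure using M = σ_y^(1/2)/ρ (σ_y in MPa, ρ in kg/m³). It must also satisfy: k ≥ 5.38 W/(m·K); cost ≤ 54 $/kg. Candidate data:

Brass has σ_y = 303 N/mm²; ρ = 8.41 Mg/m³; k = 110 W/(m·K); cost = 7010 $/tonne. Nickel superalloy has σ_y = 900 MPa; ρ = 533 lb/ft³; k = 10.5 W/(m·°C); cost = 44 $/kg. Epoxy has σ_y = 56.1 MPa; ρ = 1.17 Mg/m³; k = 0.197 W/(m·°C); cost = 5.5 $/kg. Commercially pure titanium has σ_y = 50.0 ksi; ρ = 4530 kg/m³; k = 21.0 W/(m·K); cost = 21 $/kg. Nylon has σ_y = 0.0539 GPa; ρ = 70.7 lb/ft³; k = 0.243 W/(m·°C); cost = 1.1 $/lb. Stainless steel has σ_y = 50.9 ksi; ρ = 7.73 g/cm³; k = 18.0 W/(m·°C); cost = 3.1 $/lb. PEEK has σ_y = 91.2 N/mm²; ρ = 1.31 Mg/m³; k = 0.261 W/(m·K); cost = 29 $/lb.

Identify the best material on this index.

commercially pure titanium

Screen on constraints: k ≥ 5.38 W/(m·K); cost ≤ 54 $/kg. Survivors: brass, nickel superalloy, commercially pure titanium, stainless steel.
In SI units:
  brass: σ_y = 303.0 MPa, ρ = 8410 kg/m³
  nickel superalloy: σ_y = 900.0 MPa, ρ = 8538 kg/m³
  commercially pure titanium: σ_y = 344.7 MPa, ρ = 4530 kg/m³
  stainless steel: σ_y = 350.9 MPa, ρ = 7730 kg/m³
  commercially pure titanium: M = 4.10×10⁻³
  nickel superalloy: M = 3.51×10⁻³
  stainless steel: M = 2.42×10⁻³
  brass: M = 2.07×10⁻³
The maximum is for commercially pure titanium.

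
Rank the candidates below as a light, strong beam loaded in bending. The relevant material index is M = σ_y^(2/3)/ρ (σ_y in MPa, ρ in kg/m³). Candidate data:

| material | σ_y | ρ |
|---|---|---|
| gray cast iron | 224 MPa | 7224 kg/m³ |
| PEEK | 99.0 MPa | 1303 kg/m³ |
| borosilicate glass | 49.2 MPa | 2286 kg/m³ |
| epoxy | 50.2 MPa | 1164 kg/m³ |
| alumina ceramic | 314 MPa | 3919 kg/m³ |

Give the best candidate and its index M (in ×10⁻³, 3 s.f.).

PEEK, M = 16.4×10⁻³

Computing M directly (units already consistent):
  PEEK: M = 16.4×10⁻³
  alumina ceramic: M = 11.8×10⁻³
  epoxy: M = 11.7×10⁻³
  borosilicate glass: M = 5.87×10⁻³
  gray cast iron: M = 5.11×10⁻³
Highest index: PEEK.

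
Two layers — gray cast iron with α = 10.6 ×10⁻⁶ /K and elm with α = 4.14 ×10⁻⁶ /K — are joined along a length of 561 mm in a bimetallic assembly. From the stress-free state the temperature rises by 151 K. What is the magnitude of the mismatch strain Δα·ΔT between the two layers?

9.75×10⁻⁴

Δα = |10.6 − 4.14|×10⁻⁶/K = 6.46×10⁻⁶/K.
Mismatch strain = Δα·ΔT = 6.46×10⁻⁶ × 151.0 = 9.75×10⁻⁴.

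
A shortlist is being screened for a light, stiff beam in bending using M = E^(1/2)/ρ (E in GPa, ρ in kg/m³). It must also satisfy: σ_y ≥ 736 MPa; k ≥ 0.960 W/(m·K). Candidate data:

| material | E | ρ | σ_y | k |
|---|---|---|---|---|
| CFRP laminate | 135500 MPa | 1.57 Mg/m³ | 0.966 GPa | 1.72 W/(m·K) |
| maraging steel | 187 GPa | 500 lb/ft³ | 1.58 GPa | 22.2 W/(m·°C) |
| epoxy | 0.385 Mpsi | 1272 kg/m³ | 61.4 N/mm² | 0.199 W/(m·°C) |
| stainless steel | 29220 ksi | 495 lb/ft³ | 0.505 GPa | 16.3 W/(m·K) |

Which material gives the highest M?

CFRP laminate

Screen on constraints: σ_y ≥ 736 MPa; k ≥ 0.960 W/(m·K). Survivors: CFRP laminate, maraging steel.
In SI units:
  CFRP laminate: E = 135.5 GPa, ρ = 1570 kg/m³
  maraging steel: E = 187.0 GPa, ρ = 8009 kg/m³
  CFRP laminate: M = 7.41×10⁻³
  maraging steel: M = 1.71×10⁻³
Highest index: CFRP laminate.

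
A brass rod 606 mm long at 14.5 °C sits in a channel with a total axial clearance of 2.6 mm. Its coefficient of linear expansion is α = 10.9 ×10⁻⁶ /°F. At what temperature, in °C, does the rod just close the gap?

α = 10.9×10⁻⁶/°F × 9/5 = 19.6×10⁻⁶/K.
α·L₀·ΔT = 2.6 mm ⇒ ΔT = 2.6 / (19.6×10⁻⁶ × 606.0) = 218.7 K.
T = 14.5 + 218.7 = 233.2 °C.

233 °C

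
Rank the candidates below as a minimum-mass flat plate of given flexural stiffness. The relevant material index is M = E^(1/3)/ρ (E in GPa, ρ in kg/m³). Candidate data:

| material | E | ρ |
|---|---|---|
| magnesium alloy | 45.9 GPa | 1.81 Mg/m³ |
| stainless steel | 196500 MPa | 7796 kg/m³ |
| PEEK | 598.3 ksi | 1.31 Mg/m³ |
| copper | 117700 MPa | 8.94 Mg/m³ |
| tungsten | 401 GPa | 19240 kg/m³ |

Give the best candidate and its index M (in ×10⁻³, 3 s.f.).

In SI units:
  magnesium alloy: E = 45.90 GPa, ρ = 1810 kg/m³
  stainless steel: E = 196.5 GPa, ρ = 7796 kg/m³
  PEEK: E = 4.125 GPa, ρ = 1310 kg/m³
  copper: E = 117.7 GPa, ρ = 8940 kg/m³
  tungsten: E = 401.0 GPa, ρ = 19240 kg/m³
  magnesium alloy: M = 1.98×10⁻³
  PEEK: M = 1.22×10⁻³
  stainless steel: M = 0.746×10⁻³
  copper: M = 0.548×10⁻³
  tungsten: M = 0.383×10⁻³
Magnesium alloy ranks first.

magnesium alloy, M = 1.98×10⁻³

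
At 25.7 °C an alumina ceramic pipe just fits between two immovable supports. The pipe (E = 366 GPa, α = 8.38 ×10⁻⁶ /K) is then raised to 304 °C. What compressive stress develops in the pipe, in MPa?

854 MPa

ΔT = 278.3 K. Constrained thermal stress σ = E·α·ΔT = 366.0×10³ MPa × 8.38×10⁻⁶ × 278.3 = 854 MPa (compressive).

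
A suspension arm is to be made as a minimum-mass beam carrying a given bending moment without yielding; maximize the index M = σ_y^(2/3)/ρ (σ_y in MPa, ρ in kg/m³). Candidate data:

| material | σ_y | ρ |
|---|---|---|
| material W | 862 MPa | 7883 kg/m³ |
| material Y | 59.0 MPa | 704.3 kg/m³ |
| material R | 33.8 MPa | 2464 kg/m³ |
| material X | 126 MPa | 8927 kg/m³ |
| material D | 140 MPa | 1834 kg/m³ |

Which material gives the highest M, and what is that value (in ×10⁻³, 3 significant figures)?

Evaluate M for each candidate:
  material Y: M = 21.5×10⁻³
  material D: M = 14.7×10⁻³
  material W: M = 11.5×10⁻³
  material R: M = 4.24×10⁻³
  material X: M = 2.82×10⁻³
Material Y ranks first.

material Y, M = 21.5×10⁻³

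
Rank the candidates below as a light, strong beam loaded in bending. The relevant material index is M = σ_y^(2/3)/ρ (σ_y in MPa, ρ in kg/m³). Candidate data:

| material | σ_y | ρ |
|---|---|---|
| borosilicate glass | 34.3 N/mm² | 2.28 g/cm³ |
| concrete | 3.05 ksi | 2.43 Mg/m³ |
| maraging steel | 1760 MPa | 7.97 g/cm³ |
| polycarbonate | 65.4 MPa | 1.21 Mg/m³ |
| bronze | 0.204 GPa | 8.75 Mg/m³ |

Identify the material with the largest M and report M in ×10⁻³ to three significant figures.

maraging steel, M = 18.3×10⁻³

Normalizing units and computing the index:
  borosilicate glass: σ_y = 34.30 MPa, ρ = 2280 kg/m³
  concrete: σ_y = 21.03 MPa, ρ = 2430 kg/m³
  maraging steel: σ_y = 1760 MPa, ρ = 7970 kg/m³
  polycarbonate: σ_y = 65.40 MPa, ρ = 1210 kg/m³
  bronze: σ_y = 204.0 MPa, ρ = 8750 kg/m³
  maraging steel: M = 18.3×10⁻³
  polycarbonate: M = 13.4×10⁻³
  borosilicate glass: M = 4.63×10⁻³
  bronze: M = 3.96×10⁻³
  concrete: M = 3.14×10⁻³
Highest index: maraging steel.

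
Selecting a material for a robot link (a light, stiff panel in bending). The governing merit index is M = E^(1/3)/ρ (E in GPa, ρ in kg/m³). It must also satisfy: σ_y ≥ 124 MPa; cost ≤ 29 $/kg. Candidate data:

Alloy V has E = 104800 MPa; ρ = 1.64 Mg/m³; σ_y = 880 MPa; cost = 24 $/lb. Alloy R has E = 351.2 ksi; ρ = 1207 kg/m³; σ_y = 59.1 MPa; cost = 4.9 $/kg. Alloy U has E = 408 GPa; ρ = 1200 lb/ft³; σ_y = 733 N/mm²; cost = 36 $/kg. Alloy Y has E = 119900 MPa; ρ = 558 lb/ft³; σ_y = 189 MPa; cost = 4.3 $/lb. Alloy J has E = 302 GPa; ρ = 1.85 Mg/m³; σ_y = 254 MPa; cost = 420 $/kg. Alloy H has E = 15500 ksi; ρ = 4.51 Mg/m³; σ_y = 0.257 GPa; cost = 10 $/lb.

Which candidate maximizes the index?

alloy H

Screen on constraints: σ_y ≥ 124 MPa; cost ≤ 29 $/kg. Survivors: alloy Y, alloy H.
Putting every candidate on a common basis:
  alloy Y: E = 119.9 GPa, ρ = 8938 kg/m³
  alloy H: E = 106.9 GPa, ρ = 4510 kg/m³
  alloy H: M = 1.05×10⁻³
  alloy Y: M = 0.552×10⁻³
Highest index: alloy H.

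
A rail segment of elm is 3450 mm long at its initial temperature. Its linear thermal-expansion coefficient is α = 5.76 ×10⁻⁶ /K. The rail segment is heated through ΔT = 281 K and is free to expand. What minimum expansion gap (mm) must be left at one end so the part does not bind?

ΔL = α·L₀·ΔT = 5.76×10⁻⁶ × 3450 mm × 281.0 K = 5.58 mm.

5.58 mm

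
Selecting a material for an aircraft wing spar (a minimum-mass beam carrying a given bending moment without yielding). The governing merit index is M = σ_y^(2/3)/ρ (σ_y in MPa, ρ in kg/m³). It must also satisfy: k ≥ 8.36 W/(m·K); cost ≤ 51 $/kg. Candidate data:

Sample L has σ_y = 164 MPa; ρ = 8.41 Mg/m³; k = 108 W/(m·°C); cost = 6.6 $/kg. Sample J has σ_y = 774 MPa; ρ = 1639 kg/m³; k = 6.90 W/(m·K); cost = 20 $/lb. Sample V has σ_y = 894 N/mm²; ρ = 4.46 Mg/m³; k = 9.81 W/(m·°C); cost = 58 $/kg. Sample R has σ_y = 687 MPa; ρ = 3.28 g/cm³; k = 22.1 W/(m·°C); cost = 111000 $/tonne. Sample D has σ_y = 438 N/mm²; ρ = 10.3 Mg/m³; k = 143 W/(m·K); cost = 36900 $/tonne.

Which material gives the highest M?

Screen on constraints: k ≥ 8.36 W/(m·K); cost ≤ 51 $/kg. Survivors: sample L, sample D.
Putting every candidate on a common basis:
  sample L: σ_y = 164.0 MPa, ρ = 8410 kg/m³
  sample D: σ_y = 438.0 MPa, ρ = 10300 kg/m³
  sample D: M = 5.60×10⁻³
  sample L: M = 3.56×10⁻³
Highest index: sample D.

sample D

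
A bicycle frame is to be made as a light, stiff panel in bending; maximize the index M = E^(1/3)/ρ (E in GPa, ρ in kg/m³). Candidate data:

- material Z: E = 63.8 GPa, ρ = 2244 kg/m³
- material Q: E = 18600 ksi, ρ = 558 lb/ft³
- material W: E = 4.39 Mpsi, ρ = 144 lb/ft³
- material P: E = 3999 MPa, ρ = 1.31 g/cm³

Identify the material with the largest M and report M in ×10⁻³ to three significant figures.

Normalizing units and computing the index:
  material Z: E = 63.80 GPa, ρ = 2244 kg/m³
  material Q: E = 128.2 GPa, ρ = 8938 kg/m³
  material W: E = 30.27 GPa, ρ = 2307 kg/m³
  material P: E = 3.999 GPa, ρ = 1310 kg/m³
  material Z: M = 1.78×10⁻³
  material W: M = 1.35×10⁻³
  material P: M = 1.21×10⁻³
  material Q: M = 0.564×10⁻³
Material Z has the largest M.

material Z, M = 1.78×10⁻³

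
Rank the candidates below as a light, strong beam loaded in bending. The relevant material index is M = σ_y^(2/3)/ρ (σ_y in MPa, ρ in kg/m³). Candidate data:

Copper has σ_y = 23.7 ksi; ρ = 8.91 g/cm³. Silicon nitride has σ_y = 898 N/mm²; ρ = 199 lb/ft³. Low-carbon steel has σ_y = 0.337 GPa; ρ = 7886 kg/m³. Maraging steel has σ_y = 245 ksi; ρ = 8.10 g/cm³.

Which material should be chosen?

silicon nitride

Convert each candidate to consistent units, then evaluate M:
  copper: σ_y = 163.4 MPa, ρ = 8910 kg/m³
  silicon nitride: σ_y = 898.0 MPa, ρ = 3188 kg/m³
  low-carbon steel: σ_y = 337.0 MPa, ρ = 7886 kg/m³
  maraging steel: σ_y = 1689 MPa, ρ = 8100 kg/m³
  silicon nitride: M = 29.2×10⁻³
  maraging steel: M = 17.5×10⁻³
  low-carbon steel: M = 6.14×10⁻³
  copper: M = 3.35×10⁻³
Highest index: silicon nitride.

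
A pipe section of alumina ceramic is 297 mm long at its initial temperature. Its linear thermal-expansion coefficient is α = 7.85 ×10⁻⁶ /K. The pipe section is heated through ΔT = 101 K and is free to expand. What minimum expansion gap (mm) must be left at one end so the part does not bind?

ΔL = α·L₀·ΔT = 7.85×10⁻⁶ × 297 mm × 101.0 K = 0.235 mm.

0.235 mm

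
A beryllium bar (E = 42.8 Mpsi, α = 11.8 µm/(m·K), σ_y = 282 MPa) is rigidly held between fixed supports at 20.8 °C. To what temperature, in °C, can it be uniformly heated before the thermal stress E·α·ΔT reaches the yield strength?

E = 42.8 Mpsi = 295.1 GPa.
E·α·ΔT = 282.0 MPa ⇒ ΔT = 282.0 / (295.1×10³ × 11.8×10⁻⁶) = 80.98 K.
T = 20.8 + 80.98 = 101.8 °C.

102 °C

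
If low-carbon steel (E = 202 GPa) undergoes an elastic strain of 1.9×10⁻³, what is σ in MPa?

σ = E·ε = 202000 MPa × 1.9×10⁻³ = 384 MPa.

384 MPa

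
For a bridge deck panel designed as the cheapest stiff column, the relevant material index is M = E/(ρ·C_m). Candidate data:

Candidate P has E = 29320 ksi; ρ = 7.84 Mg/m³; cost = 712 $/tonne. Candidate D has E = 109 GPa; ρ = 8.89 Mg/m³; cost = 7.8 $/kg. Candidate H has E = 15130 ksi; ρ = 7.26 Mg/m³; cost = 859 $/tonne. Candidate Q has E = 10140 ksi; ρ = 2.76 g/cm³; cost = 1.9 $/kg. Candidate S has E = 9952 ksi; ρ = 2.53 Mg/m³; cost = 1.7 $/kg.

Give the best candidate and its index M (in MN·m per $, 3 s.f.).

Convert each candidate to consistent units, then evaluate M:
  candidate P: E = 202.2 GPa, ρ = 7840 kg/m³, cost = 0.7120 $/kg
  candidate D: E = 109.0 GPa, ρ = 8890 kg/m³, cost = 7.800 $/kg
  candidate H: E = 104.3 GPa, ρ = 7260 kg/m³, cost = 0.8590 $/kg
  candidate Q: E = 69.91 GPa, ρ = 2760 kg/m³, cost = 1.900 $/kg
  candidate S: E = 68.62 GPa, ρ = 2530 kg/m³, cost = 1.700 $/kg
  candidate P: M = 36.2 MN·m per $
  candidate H: M = 16.7 MN·m per $
  candidate S: M = 16.0 MN·m per $
  candidate Q: M = 13.3 MN·m per $
  candidate D: M = 1.57 MN·m per $
Highest index: candidate P.

candidate P, M = 36.2 MN·m per $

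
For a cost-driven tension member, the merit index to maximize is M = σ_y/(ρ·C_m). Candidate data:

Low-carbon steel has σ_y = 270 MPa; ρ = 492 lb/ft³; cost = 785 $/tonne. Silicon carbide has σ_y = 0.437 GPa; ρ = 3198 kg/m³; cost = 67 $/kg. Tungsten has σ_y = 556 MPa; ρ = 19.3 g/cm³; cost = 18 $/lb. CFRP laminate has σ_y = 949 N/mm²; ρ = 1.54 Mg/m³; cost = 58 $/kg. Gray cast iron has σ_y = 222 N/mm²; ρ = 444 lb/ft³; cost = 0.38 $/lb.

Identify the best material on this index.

Convert each candidate to consistent units, then evaluate M:
  low-carbon steel: σ_y = 270.0 MPa, ρ = 7881 kg/m³, cost = 0.7850 $/kg
  silicon carbide: σ_y = 437.0 MPa, ρ = 3198 kg/m³, cost = 67.00 $/kg
  tungsten: σ_y = 556.0 MPa, ρ = 19300 kg/m³, cost = 39.68 $/kg
  CFRP laminate: σ_y = 949.0 MPa, ρ = 1540 kg/m³, cost = 58.00 $/kg
  gray cast iron: σ_y = 222.0 MPa, ρ = 7112 kg/m³, cost = 0.8377 $/kg
  low-carbon steel: M = 43.6 kN·m per $
  gray cast iron: M = 37.3 kN·m per $
  CFRP laminate: M = 10.6 kN·m per $
  silicon carbide: M = 2.04 kN·m per $
  tungsten: M = 0.726 kN·m per $
Highest index: low-carbon steel.

low-carbon steel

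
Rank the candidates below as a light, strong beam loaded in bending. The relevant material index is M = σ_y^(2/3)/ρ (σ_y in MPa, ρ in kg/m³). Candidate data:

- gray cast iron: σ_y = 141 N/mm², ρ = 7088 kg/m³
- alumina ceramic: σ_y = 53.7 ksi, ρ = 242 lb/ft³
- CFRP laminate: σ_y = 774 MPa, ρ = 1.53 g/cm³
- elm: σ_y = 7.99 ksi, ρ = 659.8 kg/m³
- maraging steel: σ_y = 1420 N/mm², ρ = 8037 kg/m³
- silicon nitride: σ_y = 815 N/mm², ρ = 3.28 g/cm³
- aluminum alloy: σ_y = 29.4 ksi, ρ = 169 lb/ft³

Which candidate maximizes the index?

Normalizing units and computing the index:
  gray cast iron: σ_y = 141.0 MPa, ρ = 7088 kg/m³
  alumina ceramic: σ_y = 370.2 MPa, ρ = 3876 kg/m³
  CFRP laminate: σ_y = 774.0 MPa, ρ = 1530 kg/m³
  elm: σ_y = 55.09 MPa, ρ = 659.8 kg/m³
  maraging steel: σ_y = 1420 MPa, ρ = 8037 kg/m³
  silicon nitride: σ_y = 815.0 MPa, ρ = 3280 kg/m³
  aluminum alloy: σ_y = 202.7 MPa, ρ = 2707 kg/m³
  CFRP laminate: M = 55.1×10⁻³
  silicon nitride: M = 26.6×10⁻³
  elm: M = 21.9×10⁻³
  maraging steel: M = 15.7×10⁻³
  alumina ceramic: M = 13.3×10⁻³
  aluminum alloy: M = 12.7×10⁻³
  gray cast iron: M = 3.82×10⁻³
CFRP laminate has the largest M.

CFRP laminate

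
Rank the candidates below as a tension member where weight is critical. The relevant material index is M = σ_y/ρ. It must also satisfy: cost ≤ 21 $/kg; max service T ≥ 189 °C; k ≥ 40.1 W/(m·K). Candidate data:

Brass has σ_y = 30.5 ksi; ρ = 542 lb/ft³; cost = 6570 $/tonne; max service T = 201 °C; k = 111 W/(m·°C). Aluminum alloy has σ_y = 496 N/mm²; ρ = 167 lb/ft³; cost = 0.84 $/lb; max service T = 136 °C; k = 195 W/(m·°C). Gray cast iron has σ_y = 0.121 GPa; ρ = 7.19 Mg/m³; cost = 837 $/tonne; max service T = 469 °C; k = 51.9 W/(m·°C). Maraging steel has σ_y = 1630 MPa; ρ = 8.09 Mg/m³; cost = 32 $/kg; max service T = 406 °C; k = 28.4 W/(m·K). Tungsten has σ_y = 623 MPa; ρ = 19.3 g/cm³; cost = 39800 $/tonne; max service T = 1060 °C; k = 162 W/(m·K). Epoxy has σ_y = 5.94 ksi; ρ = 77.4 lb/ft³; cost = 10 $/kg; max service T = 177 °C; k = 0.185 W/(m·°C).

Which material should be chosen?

Screen on constraints: cost ≤ 21 $/kg; max service T ≥ 189 °C; k ≥ 40.1 W/(m·K). Survivors: brass, gray cast iron.
Normalizing units and computing the index:
  brass: σ_y = 210.3 MPa, ρ = 8682 kg/m³
  gray cast iron: σ_y = 121.0 MPa, ρ = 7190 kg/m³
  brass: M = 24.2 kN·m/kg
  gray cast iron: M = 16.8 kN·m/kg
Brass ranks first.

brass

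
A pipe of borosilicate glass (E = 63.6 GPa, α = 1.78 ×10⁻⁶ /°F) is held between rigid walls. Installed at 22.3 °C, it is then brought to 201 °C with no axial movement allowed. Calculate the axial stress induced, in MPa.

36.4 MPa

α = 1.78×10⁻⁶/°F × 9/5 = 3.20×10⁻⁶/K.
ΔT = 178.7 K. Constrained thermal stress σ = E·α·ΔT = 63.60×10³ MPa × 3.20×10⁻⁶ × 178.7 = 36.4 MPa (compressive).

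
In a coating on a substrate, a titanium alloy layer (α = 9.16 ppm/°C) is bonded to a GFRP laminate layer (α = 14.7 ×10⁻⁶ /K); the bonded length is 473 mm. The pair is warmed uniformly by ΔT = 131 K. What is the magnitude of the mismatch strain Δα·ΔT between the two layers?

Δα = |9.16 − 14.7|×10⁻⁶/K = 5.54×10⁻⁶/K.
Mismatch strain = Δα·ΔT = 5.54×10⁻⁶ × 131.0 = 7.26×10⁻⁴.

7.26×10⁻⁴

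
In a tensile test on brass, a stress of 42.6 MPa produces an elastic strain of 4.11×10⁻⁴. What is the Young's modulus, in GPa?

E = σ/ε = 42.6 MPa / 4.11×10⁻⁴ = 103600 MPa = 104 GPa.

104 GPa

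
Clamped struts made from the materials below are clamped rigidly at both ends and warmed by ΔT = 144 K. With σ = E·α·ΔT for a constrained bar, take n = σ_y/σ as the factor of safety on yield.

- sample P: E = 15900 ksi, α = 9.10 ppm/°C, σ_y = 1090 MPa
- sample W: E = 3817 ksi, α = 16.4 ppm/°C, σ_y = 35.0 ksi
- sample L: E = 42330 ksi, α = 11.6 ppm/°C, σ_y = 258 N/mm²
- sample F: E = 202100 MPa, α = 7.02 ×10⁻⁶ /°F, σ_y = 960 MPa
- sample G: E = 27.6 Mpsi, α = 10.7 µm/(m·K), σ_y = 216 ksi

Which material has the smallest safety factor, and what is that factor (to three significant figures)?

Per material, after unit conversion:
  sample P: E = 109.6, α = 9.10, σ_y = 1090 → σ = 144 MPa, n = 7.59
  sample W: E = 26.32, α = 16.4, σ_y = 241.3 → σ = 62.2 MPa, n = 3.88
  sample L: E = 291.9, α = 11.6, σ_y = 258.0 → σ = 488 MPa, n = 0.529
  sample F: E = 202.1, α = 12.6, σ_y = 960.0 → σ = 368 MPa, n = 2.61
  sample G: E = 190.3, α = 10.7, σ_y = 1489 → σ = 293 MPa, n = 5.08
Smallest n: sample L with n = 0.529.

sample L, n = 0.529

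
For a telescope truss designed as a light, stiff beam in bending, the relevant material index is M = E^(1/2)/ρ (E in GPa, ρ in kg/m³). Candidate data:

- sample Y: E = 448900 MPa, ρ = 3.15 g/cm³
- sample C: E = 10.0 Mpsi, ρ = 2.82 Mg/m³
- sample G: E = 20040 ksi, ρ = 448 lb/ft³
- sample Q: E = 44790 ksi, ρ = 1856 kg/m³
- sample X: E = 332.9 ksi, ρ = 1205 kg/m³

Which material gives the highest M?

sample Q

Normalizing units and computing the index:
  sample Y: E = 448.9 GPa, ρ = 3150 kg/m³
  sample C: E = 68.95 GPa, ρ = 2820 kg/m³
  sample G: E = 138.2 GPa, ρ = 7176 kg/m³
  sample Q: E = 308.8 GPa, ρ = 1856 kg/m³
  sample X: E = 2.295 GPa, ρ = 1205 kg/m³
  sample Q: M = 9.47×10⁻³
  sample Y: M = 6.73×10⁻³
  sample C: M = 2.94×10⁻³
  sample G: M = 1.64×10⁻³
  sample X: M = 1.26×10⁻³
Sample Q has the largest M.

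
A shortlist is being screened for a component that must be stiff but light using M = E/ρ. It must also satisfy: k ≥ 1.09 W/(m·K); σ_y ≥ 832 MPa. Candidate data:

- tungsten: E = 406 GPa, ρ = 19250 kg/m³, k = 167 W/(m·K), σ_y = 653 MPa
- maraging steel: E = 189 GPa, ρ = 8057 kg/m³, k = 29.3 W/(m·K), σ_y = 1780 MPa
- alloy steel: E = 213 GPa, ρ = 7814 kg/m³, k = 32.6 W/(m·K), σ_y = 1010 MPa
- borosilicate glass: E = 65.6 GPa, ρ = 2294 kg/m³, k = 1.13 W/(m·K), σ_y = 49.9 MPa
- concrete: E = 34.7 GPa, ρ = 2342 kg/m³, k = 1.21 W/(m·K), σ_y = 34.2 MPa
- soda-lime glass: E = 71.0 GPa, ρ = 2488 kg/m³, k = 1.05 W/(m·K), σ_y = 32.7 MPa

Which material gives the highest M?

Screen on constraints: k ≥ 1.09 W/(m·K); σ_y ≥ 832 MPa. Survivors: maraging steel, alloy steel.
Evaluate M for each candidate:
  alloy steel: M = 27.3 MN·m/kg
  maraging steel: M = 23.5 MN·m/kg
Alloy steel has the largest M.

alloy steel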